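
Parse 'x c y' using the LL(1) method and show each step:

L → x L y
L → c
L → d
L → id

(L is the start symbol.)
Stack is shown with the top on the left.

Stack    Input    Action
------------------------
L $      x c y $  output L → x L y
x L y $  x c y $  match 'x'
L y $    c y $    output L → c
c y $    c y $    match 'c'
y $      y $      match 'y'
$        $        accept

The string is accepted.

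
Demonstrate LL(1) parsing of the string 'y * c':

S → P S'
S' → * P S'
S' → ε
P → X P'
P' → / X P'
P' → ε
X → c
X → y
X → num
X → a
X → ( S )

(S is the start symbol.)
LL(1) parsing maintains a stack (initially the start symbol over $) and the input. At each step: if the stack top is a terminal, match it against the current input token; if it is a non-terminal N, replace it with the RHS of M[N, lookahead] (the unique production whose predict set contains the lookahead).

Stack is shown with the top on the left.

Stack      Input    Action
--------------------------
S $        y * c $  output S → P S'
P S' $     y * c $  output P → X P'
X P' S' $  y * c $  output X → y
y P' S' $  y * c $  match 'y'
P' S' $    * c $    output P' → ε
S' $       * c $    output S' → * P S'
* P S' $   * c $    match '*'
P S' $     c $      output P → X P'
X P' S' $  c $      output X → c
c P' S' $  c $      match 'c'
P' S' $    $        output P' → ε
S' $       $        output S' → ε
$          $        accept

The string is accepted.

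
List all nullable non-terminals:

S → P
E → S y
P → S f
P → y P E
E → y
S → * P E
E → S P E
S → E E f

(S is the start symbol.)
There are no ε-productions, so no non-terminal can derive ε.
No non-terminals are nullable.

Answer: None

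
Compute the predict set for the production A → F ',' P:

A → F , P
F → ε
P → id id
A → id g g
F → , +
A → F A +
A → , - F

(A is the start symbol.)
{ ',' }

PREDICT(A → F ',' P) = (FIRST(RHS) \ {ε}) ∪ (FOLLOW(A) if ε ∈ FIRST(RHS), i.e. RHS ⇒* ε)
FIRST(F) = { ',', ε }
FIRST(F ',' P) = { ',' }
ε ∉ FIRST(F ',' P), so FOLLOW(A) is not added.
PREDICT(A → F ',' P) = { ',' }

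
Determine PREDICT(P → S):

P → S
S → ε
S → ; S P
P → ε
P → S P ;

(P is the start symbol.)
PREDICT(P → S) = (FIRST(RHS) \ {ε}) ∪ (FOLLOW(P) if ε ∈ FIRST(RHS), i.e. RHS ⇒* ε)
FIRST(S) = { ';', ε }
FIRST(S) = { ';', ε }
ε ∈ FIRST(S) (the right-hand side is nullable), so add FOLLOW(P) = { $, ';' }
PREDICT(P → S) = { $, ';' }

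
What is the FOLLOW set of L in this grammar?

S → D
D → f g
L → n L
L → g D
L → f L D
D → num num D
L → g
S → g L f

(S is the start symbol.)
To compute FOLLOW(L), find every occurrence of L on a right-hand side N → α L β: add FIRST(β) \ {ε}, and if β is empty or nullable also add FOLLOW(N). Iterate to a fixed point.

In L → n L: L is at the end; this adds FOLLOW(L) to itself — nothing new
In L → f L D: L is followed by D, add FIRST(D) \ {ε} = { 'f', 'num' }
In S → g L f: L is followed by f, add FIRST(f) \ {ε} = { 'f' }

Taking the union: FOLLOW(L) = { 'f', 'num' }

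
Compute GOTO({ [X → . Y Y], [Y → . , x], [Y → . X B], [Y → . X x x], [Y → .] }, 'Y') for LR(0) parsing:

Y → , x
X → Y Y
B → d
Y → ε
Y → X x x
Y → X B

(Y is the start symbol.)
GOTO(I, 'Y') = CLOSURE({ [A → αX.β] : [A → α.Xβ] ∈ I, X = 'Y' })

Items with dot before 'Y', with the dot advanced:
  [X → . Y Y] → [X → Y . Y]
Closure of the advanced items:
  [X → Y . Y] has the dot before Y: add [Y → . , x], [Y → .], [Y → . X x x], [Y → . X B]
  [Y → . X x x] has the dot before X: add [X → . Y Y]

GOTO = { [X → . Y Y], [X → Y . Y], [Y → . , x], [Y → . X B], [Y → . X x x], [Y → .] }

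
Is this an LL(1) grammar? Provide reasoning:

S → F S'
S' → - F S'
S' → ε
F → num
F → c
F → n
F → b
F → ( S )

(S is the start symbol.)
Relevant sets:
  FOLLOW(S') = { $, ')' }

For S':
  PREDICT(S' → '-' F S') = { '-' }
  PREDICT(S' → ε) = { $, ')' }
For F:
  PREDICT(F → num) = { 'num' }
  PREDICT(F → c) = { 'c' }
  PREDICT(F → n) = { 'n' }
  PREDICT(F → b) = { 'b' }
  PREDICT(F → '(' S ')') = { '(' }
S has a single production, so nothing to check there.

All predict sets are disjoint. The grammar IS LL(1).

Answer: Yes, the grammar is LL(1).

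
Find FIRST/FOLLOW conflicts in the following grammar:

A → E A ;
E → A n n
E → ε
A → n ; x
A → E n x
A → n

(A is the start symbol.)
A FIRST/FOLLOW conflict occurs when a non-terminal N has a nullable alternative N → β (β ⇒* ε) and another alternative N → α with FIRST(α) ∩ FOLLOW(N) ≠ ∅: on such a lookahead the parser cannot decide between expanding α and letting N vanish via β.

Nullable non-terminals: E.
FIRST sets used below: FIRST(A) = { 'n' }

E: nullable alternative(s) E → ε; FOLLOW(E) = { 'n' }
  E → A n n: FIRST \ {ε} = { 'n' } — overlaps FOLLOW(E) on { 'n' }: CONFLICT
  E → ε: FIRST \ {ε} = { } — this is the only nullable alternative, skip

A has no nullable alternative, so no FIRST/FOLLOW check is needed there.

So the grammar has 1 FIRST/FOLLOW conflict (marked CONFLICT above).

Answer: Yes. E → A n n with FOLLOW(E) on { 'n' }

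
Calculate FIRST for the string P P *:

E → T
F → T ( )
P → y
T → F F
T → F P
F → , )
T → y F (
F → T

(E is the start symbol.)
{ 'y' }

FIRST sets of the non-terminals involved (from the grammar, by fixed-point iteration):
  FIRST(P) = { 'y' }

To compute FIRST(P P *), process the symbols left to right:
Symbol P is a non-terminal. Add FIRST(P) \ {ε} = { 'y' }
P is not nullable (ε ∉ FIRST(P)), so stop here.
FIRST(P P *) = { 'y' }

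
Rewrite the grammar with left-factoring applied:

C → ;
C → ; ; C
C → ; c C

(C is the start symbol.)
C → ; C'
C' → ε
C' → ; C
C' → c C

Left-factoring transforms A → αβ₁ | αβ₂ into A → αA' and A' → β₁ | β₂
(α is the longest common prefix among the alternatives). Repeat until
no nonterminal has two alternatives with a common prefix.

Round 1: C has alternatives sharing prefix ';'. Introduce C': C → ; C'
  Add: C' → ε
  Add: C' → ; C
  Add: C' → c C

No remaining common prefixes — done.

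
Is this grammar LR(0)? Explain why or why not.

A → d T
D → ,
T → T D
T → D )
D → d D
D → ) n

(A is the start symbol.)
A grammar is LR(0) if no state in the canonical LR(0) collection has:
  - both a shift item (dot before a terminal) and a complete item (shift-reduce conflict), or
  - two or more complete items (reduce-reduce conflict; the accept item [A' → A .] counts as a complete item here).

Augment with A' → A and build the canonical LR(0) collection (I0 = CLOSURE({[A' → . A]}), then GOTO on every symbol after a dot until no new states appear). It has 12 states:
  I0: { [A → . d T], [A' → . A] }  — shift
  I1: { [A' → A .] }  — accept
  I2: { [A → d . T], [D → . ) n], [D → . ,], [D → . d D], [T → . D )], [T → . T D] }  — shift
  I3: { [D → ) . n] }  — shift
  I4: { [D → , .] }  — reduce
  I5: { [T → D . )] }  — shift
  I6: { [A → d T .], [D → . ) n], [D → . ,], [D → . d D], [T → T . D] }  — shift, reduce
  I7: { [D → . ) n], [D → . ,], [D → . d D], [D → d . D] }  — shift
  I8: { [D → d D .] }  — reduce
  I9: { [T → T D .] }  — reduce
  I10: { [T → D ) .] }  — reduce
  I11: { [D → ) n .] }  — reduce

Conflict in state I6:
  Shift-reduce conflict between [A → d T .] and [D → . ) n]
So the grammar is NOT LR(0).

Answer: No. Shift-reduce conflict between [A → d T .] and [D → . ) n]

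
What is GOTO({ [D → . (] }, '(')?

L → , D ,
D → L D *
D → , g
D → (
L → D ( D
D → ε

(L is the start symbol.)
{ [D → ( .] }

GOTO(I, '(') = CLOSURE({ [A → αX.β] : [A → α.Xβ] ∈ I, X = '(' })

Items with dot before '(', with the dot advanced:
  [D → . (] → [D → ( .]
Closure adds nothing (no advanced item has the dot before a non-terminal).

GOTO = { [D → ( .] }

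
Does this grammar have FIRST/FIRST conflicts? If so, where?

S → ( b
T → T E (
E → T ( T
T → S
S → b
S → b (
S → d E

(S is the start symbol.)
Yes. S → b / S → b '(' on { 'b' }; T → T E '(' / T → S on { '(', 'b', 'd' }

A FIRST/FIRST conflict occurs when two productions N → α and N → β for the same non-terminal have FIRST(α) ∩ FIRST(β) ≠ ∅ (with ε ∈ FIRST of a nullable right-hand side, so two nullable alternatives also conflict).

FIRST sets of the non-terminals at (or reachable through a nullable prefix from) the front of some alternative:
  FIRST(T) = { '(', 'b', 'd' }
  FIRST(S) = { '(', 'b', 'd' }

Productions for S:
  S → ( b: FIRST = { '(' }
  S → b: FIRST = { 'b' }
  S → b (: FIRST = { 'b' }
  S → d E: FIRST = { 'd' }
Productions for T:
  T → T E (: FIRST = { '(', 'b', 'd' }
  T → S: FIRST = { '(', 'b', 'd' }
E has only one production, so no FIRST/FIRST conflict is possible there.

Conflict for S: S → b and S → b (
  Overlap: { 'b' }
Conflict for T: T → T E ( and T → S
  Overlap: { '(', 'b', 'd' }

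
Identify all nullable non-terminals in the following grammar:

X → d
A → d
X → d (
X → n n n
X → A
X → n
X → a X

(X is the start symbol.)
None

A non-terminal is nullable if it can derive ε (the empty string): either it has an ε-production, or it has a production whose right-hand side consists entirely of nullable non-terminals.

There are no ε-productions, so no non-terminal can derive ε.
No non-terminals are nullable.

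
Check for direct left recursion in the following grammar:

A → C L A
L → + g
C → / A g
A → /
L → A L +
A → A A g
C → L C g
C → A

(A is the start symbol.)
Yes, A is left-recursive

Direct left recursion occurs when N → N α for some non-terminal N (the right-hand side begins with the left-hand side itself).

A → C L A: starts with C
L → + g: starts with '+'
C → / A g: starts with '/'
A → /: starts with '/'
L → A L +: starts with A
A → A A g: LEFT RECURSIVE (starts with A)
C → L C g: starts with L
C → A: starts with A

The grammar has direct left recursion on: A.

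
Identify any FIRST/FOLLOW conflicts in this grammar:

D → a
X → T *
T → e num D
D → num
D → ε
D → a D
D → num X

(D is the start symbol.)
Nullable non-terminals: D.

D: nullable alternative(s) D → ε; FOLLOW(D) = { $, '*' }
  D → a: FIRST \ {ε} = { 'a' } — disjoint from FOLLOW(D)
  D → num: FIRST \ {ε} = { 'num' } — disjoint from FOLLOW(D)
  D → ε: FIRST \ {ε} = { } — this is the only nullable alternative, skip
  D → a D: FIRST \ {ε} = { 'a' } — disjoint from FOLLOW(D)
  D → num X: FIRST \ {ε} = { 'num' } — disjoint from FOLLOW(D)

T, X have no nullable alternative, so no FIRST/FOLLOW check is needed there.

No FIRST/FOLLOW conflicts found.

Answer: No FIRST/FOLLOW conflicts.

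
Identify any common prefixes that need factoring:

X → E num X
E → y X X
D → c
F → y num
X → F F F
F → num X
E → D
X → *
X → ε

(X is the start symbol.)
Left-factoring is needed when two productions for the same non-terminal
share a common prefix on the right-hand side.

Productions for X:
  X → E num X
  X → F F F
  X → *
  X → ε
Productions for E:
  E → y X X
  E → D
Productions for F:
  F → y num
  F → num X

No common prefixes found.

Answer: No, left-factoring is not needed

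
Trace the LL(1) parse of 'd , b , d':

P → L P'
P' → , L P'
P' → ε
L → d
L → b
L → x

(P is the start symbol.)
LL(1) parsing maintains a stack (initially the start symbol over $) and the input. At each step: if the stack top is a terminal, match it against the current input token; if it is a non-terminal N, replace it with the RHS of M[N, lookahead] (the unique production whose predict set contains the lookahead).

Stack is shown with the top on the left.

Stack     Input        Action
-----------------------------
P $       d , b , d $  output P → L P'
L P' $    d , b , d $  output L → d
d P' $    d , b , d $  match 'd'
P' $      , b , d $    output P' → , L P'
, L P' $  , b , d $    match ','
L P' $    b , d $      output L → b
b P' $    b , d $      match 'b'
P' $      , d $        output P' → , L P'
, L P' $  , d $        match ','
L P' $    d $          output L → d
d P' $    d $          match 'd'
P' $      $            output P' → ε
$         $            accept

The string is accepted.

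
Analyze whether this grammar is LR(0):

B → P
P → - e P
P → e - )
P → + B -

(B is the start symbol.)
A grammar is LR(0) if no state in the canonical LR(0) collection has:
  - both a shift item (dot before a terminal) and a complete item (shift-reduce conflict), or
  - two or more complete items (reduce-reduce conflict; the accept item [B' → B .] counts as a complete item here).

Augment with B' → B and build the canonical LR(0) collection (I0 = CLOSURE({[B' → . B]}), then GOTO on every symbol after a dot until no new states appear). It has 12 states:
  I0: { [B → . P], [B' → . B], [P → . + B -], [P → . - e P], [P → . e - )] }  — shift
  I1: { [B → . P], [P → + . B -], [P → . + B -], [P → . - e P], [P → . e - )] }  — shift
  I2: { [P → - . e P] }  — shift
  I3: { [B' → B .] }  — accept
  I4: { [B → P .] }  — reduce
  I5: { [P → e . - )] }  — shift
  I6: { [P → e - . )] }  — shift
  I7: { [P → e - ) .] }  — reduce
  I8: { [P → - e . P], [P → . + B -], [P → . - e P], [P → . e - )] }  — shift
  I9: { [P → - e P .] }  — reduce
  I10: { [P → + B . -] }  — shift
  I11: { [P → + B - .] }  — reduce

Every state is either a pure shift/goto state or contains exactly one complete item and nothing to shift — no conflicts. The grammar is LR(0).

Answer: Yes, the grammar is LR(0)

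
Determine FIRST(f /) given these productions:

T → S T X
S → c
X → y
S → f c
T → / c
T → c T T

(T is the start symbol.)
{ 'f' }

To compute FIRST(f /), process the symbols left to right:
Symbol f is a terminal. Add 'f' and stop.
FIRST(f /) = { 'f' }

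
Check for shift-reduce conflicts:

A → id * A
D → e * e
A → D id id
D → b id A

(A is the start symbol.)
No shift-reduce conflicts

A shift-reduce conflict occurs when an LR(0) state has both:
  - a complete (reduce) item [A → α .] (dot at the end), and
  - a shift item [B → β . c γ] (dot before a terminal).

Augment with A' → A and build the canonical LR(0) collection (I0 = CLOSURE({[A' → . A]}), then GOTO on every symbol after a dot until no new states appear). It has 14 states:
  I0: { [A → . D id id], [A → . id * A], [A' → . A], [D → . b id A], [D → . e * e] }  — shift
  I1: { [A' → A .] }  — accept
  I2: { [A → D . id id] }  — shift
  I3: { [D → b . id A] }  — shift
  I4: { [D → e . * e] }  — shift
  I5: { [A → id . * A] }  — shift
  I6: { [A → . D id id], [A → . id * A], [A → id * . A], [D → . b id A], [D → . e * e] }  — shift
  I7: { [A → id * A .] }  — reduce
  I8: { [D → e * . e] }  — shift
  I9: { [D → e * e .] }  — reduce
  I10: { [A → . D id id], [A → . id * A], [D → . b id A], [D → . e * e], [D → b id . A] }  — shift
  I11: { [D → b id A .] }  — reduce
  I12: { [A → D id . id] }  — shift
  I13: { [A → D id id .] }  — reduce

No state contains both a complete item and a shift item.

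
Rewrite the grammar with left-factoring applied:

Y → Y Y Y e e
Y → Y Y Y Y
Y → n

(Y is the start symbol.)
Y → Y Y Y Y'
Y' → e e
Y' → Y
Y → n

Left-factoring transforms A → αβ₁ | αβ₂ into A → αA' and A' → β₁ | β₂
(α is the longest common prefix among the alternatives). Repeat until
no nonterminal has two alternatives with a common prefix.

Round 1: Y has alternatives sharing prefix 'Y Y Y'. Introduce Y': Y → Y Y Y Y'
  Add: Y' → e e
  Add: Y' → Y

No remaining common prefixes — done.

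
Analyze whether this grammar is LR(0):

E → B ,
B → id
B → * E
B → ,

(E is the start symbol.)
Yes, the grammar is LR(0)

Augment with E' → E and build the canonical LR(0) collection (I0 = CLOSURE({[E' → . E]}), then GOTO on every symbol after a dot until no new states appear). It has 8 states:
  I0: { [B → . * E], [B → . ,], [B → . id], [E → . B ,], [E' → . E] }  — shift
  I1: { [B → * . E], [B → . * E], [B → . ,], [B → . id], [E → . B ,] }  — shift
  I2: { [B → , .] }  — reduce
  I3: { [E → B . ,] }  — shift
  I4: { [E' → E .] }  — accept
  I5: { [B → id .] }  — reduce
  I6: { [E → B , .] }  — reduce
  I7: { [B → * E .] }  — reduce

Every state is either a pure shift/goto state or contains exactly one complete item and nothing to shift — no conflicts. The grammar is LR(0).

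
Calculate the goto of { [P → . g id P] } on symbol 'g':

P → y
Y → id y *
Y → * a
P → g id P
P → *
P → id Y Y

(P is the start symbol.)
GOTO(I, 'g') = CLOSURE({ [A → αX.β] : [A → α.Xβ] ∈ I, X = 'g' })

Items with dot before 'g', with the dot advanced:
  [P → . g id P] → [P → g . id P]
Closure adds nothing (no advanced item has the dot before a non-terminal).

GOTO = { [P → g . id P] }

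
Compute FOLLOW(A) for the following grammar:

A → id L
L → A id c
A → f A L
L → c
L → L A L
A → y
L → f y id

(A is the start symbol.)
{ $, 'c', 'f', 'id', 'y' }

A is the start symbol, so $ ∈ FOLLOW(A).
In L → A id c: A is followed by id c, add FIRST(id c) \ {ε} = { 'id' }
In A → f A L: A is followed by L, add FIRST(L) \ {ε} = { 'c', 'f', 'id', 'y' }
In L → L A L: A is followed by L, add FIRST(L) \ {ε} = { 'c', 'f', 'id', 'y' }

Taking the union: FOLLOW(A) = { $, 'c', 'f', 'id', 'y' }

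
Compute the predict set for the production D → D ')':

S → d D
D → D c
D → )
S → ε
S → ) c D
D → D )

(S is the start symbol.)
PREDICT(D → D ')') = (FIRST(RHS) \ {ε}) ∪ (FOLLOW(D) if ε ∈ FIRST(RHS), i.e. RHS ⇒* ε)
FIRST(D) = { ')' }
FIRST(D ')') = { ')' }
ε ∉ FIRST(D ')'), so FOLLOW(D) is not added.
PREDICT(D → D ')') = { ')' }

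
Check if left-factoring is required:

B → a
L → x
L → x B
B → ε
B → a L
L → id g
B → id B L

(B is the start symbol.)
Left-factoring is needed when two productions for the same non-terminal
share a common prefix on the right-hand side.

Productions for B:
  B → a
  B → ε
  B → a L
  B → id B L
Productions for L:
  L → x
  L → x B
  L → id g

Found common prefix 'a' in productions for B
Found common prefix 'x' in productions for L

Answer: Yes, B has productions with common prefix 'a'; L has productions with common prefix 'x'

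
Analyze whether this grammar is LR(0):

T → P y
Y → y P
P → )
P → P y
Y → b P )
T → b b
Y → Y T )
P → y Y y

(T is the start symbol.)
A grammar is LR(0) if no state in the canonical LR(0) collection has:
  - both a shift item (dot before a terminal) and a complete item (shift-reduce conflict), or
  - two or more complete items (reduce-reduce conflict; the accept item [T' → T .] counts as a complete item here).

Augment with T' → T and build the canonical LR(0) collection (I0 = CLOSURE({[T' → . T]}), then GOTO on every symbol after a dot until no new states appear). It has 18 states:
  I0: { [P → . )], [P → . P y], [P → . y Y y], [T → . P y], [T → . b b], [T' → . T] }  — shift
  I1: { [P → ) .] }  — reduce
  I2: { [P → P . y], [T → P . y] }  — shift
  I3: { [T' → T .] }  — accept
  I4: { [T → b . b] }  — shift
  I5: { [P → y . Y y], [Y → . Y T )], [Y → . b P )], [Y → . y P] }  — shift
  I6: { [P → . )], [P → . P y], [P → . y Y y], [P → y Y . y], [T → . P y], [T → . b b], [Y → Y . T )] }  — shift
  I7: { [P → . )], [P → . P y], [P → . y Y y], [Y → b . P )] }  — shift
  I8: { [P → . )], [P → . P y], [P → . y Y y], [Y → y . P] }  — shift
  I9: { [P → P . y], [Y → y P .] }  — shift, reduce
  I10: { [P → P y .] }  — reduce
  I11: { [P → P . y], [Y → b P . )] }  — shift
  I12: { [Y → b P ) .] }  — reduce
  I13: { [Y → Y T . )] }  — shift
  I14: { [P → y . Y y], [P → y Y y .], [Y → . Y T )], [Y → . b P )], [Y → . y P] }  — shift, reduce
  I15: { [Y → Y T ) .] }  — reduce
  I16: { [T → b b .] }  — reduce
  I17: { [P → P y .], [T → P y .] }  — 2 reduces

Conflict in state I9:
  Shift-reduce conflict between [Y → y P .] and [P → P . y]
So the grammar is NOT LR(0).

Answer: No. Shift-reduce conflict between [Y → y P .] and [P → P . y]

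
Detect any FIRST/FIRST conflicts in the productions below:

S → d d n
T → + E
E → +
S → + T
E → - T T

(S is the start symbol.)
A FIRST/FIRST conflict occurs when two productions N → α and N → β for the same non-terminal have FIRST(α) ∩ FIRST(β) ≠ ∅ (with ε ∈ FIRST of a nullable right-hand side, so two nullable alternatives also conflict).

Productions for S:
  S → d d n: FIRST = { 'd' }
  S → + T: FIRST = { '+' }
Productions for E:
  E → +: FIRST = { '+' }
  E → - T T: FIRST = { '-' }
T has only one production, so no FIRST/FIRST conflict is possible there.

All alternatives of each non-terminal have pairwise disjoint FIRST sets.

Answer: No FIRST/FIRST conflicts.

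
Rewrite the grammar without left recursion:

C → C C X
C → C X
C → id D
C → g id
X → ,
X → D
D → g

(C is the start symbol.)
C is directly left-recursive. The standard transformation for
  A → A α₁ | ... | A α_m | β₁ | ... | β_n
is
  A  → β₁ A' | ... | β_n A'
  A' → α₁ A' | ... | α_m A' | ε

C → id D becomes C → id D C'
C → g id becomes C → g id C'
C → C C X becomes C' → C X C'
C → C X becomes C' → X C'
Add C' → ε

Productions for other non-terminals are unchanged:
  X → ,
  X → D
  D → g

Resulting grammar:
C → id D C'
C → g id C'
C' → C X C'
C' → X C'
C' → ε
X → ,
X → D
D → g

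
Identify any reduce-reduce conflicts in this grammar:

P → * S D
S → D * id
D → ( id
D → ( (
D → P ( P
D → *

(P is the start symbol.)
A reduce-reduce conflict occurs when an LR(0) state has two complete items [A → α .] and [B → β .] — both call for a reduction, and with no lookahead the parser cannot choose between them.

Augment with P' → P and build the canonical LR(0) collection (I0 = CLOSURE({[P' → . P]}), then GOTO on every symbol after a dot until no new states appear). It has 15 states:
  I0: { [P → . * S D], [P' → . P] }  — shift
  I1: { [D → . ( (], [D → . ( id], [D → . *], [D → . P ( P], [P → * . S D], [P → . * S D], [S → . D * id] }  — shift
  I2: { [P' → P .] }  — accept
  I3: { [D → ( . (], [D → ( . id] }  — shift
  I4: { [D → * .], [D → . ( (], [D → . ( id], [D → . *], [D → . P ( P], [P → * . S D], [P → . * S D], [S → . D * id] }  — shift, reduce
  I5: { [S → D . * id] }  — shift
  I6: { [D → P . ( P] }  — shift
  I7: { [D → . ( (], [D → . ( id], [D → . *], [D → . P ( P], [P → * S . D], [P → . * S D] }  — shift
  I8: { [P → * S D .] }  — reduce
  I9: { [D → P ( . P], [P → . * S D] }  — shift
  I10: { [D → P ( P .] }  — reduce
  I11: { [S → D * . id] }  — shift
  I12: { [S → D * id .] }  — reduce
  I13: { [D → ( ( .] }  — reduce
  I14: { [D → ( id .] }  — reduce

No state contains more than one complete item.

Answer: No reduce-reduce conflicts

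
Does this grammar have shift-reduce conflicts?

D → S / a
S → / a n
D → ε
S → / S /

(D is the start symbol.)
Yes — I0: [D → .] vs [S → . / S /]

A shift-reduce conflict occurs when an LR(0) state has both:
  - a complete (reduce) item [A → α .] (dot at the end), and
  - a shift item [B → β . c γ] (dot before a terminal).

Augment with D' → D and build the canonical LR(0) collection (I0 = CLOSURE({[D' → . D]}), then GOTO on every symbol after a dot until no new states appear). It has 10 states:
  I0: { [D → . S / a], [D → .], [D' → . D], [S → . / S /], [S → . / a n] }  — shift, reduce
  I1: { [S → . / S /], [S → . / a n], [S → / . S /], [S → / . a n] }  — shift
  I2: { [D' → D .] }  — accept
  I3: { [D → S . / a] }  — shift
  I4: { [D → S / . a] }  — shift
  I5: { [D → S / a .] }  — reduce
  I6: { [S → / S . /] }  — shift
  I7: { [S → / a . n] }  — shift
  I8: { [S → / a n .] }  — reduce
  I9: { [S → / S / .] }  — reduce

I0 contains reduce item [D → .] and shift items [S → . / S /], [S → . / a n] — shift-reduce conflict.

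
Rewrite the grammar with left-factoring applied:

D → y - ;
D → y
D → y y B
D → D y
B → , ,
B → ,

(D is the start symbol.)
Left-factoring transforms A → αβ₁ | αβ₂ into A → αA' and A' → β₁ | β₂
(α is the longest common prefix among the alternatives). Repeat until
no nonterminal has two alternatives with a common prefix.

Round 1: D has alternatives sharing prefix 'y'. Introduce D': D → y D'
  Add: D' → - ;
  Add: D' → ε
  Add: D' → y B

Round 2: B has alternatives sharing prefix ','. Introduce B': B → , B'
  Add: B' → ,
  Add: B' → ε

No remaining common prefixes — done.

Resulting grammar:
D → y D'
D' → - ;
D' → ε
D' → y B
D → D y
B → , B'
B' → ,
B' → ε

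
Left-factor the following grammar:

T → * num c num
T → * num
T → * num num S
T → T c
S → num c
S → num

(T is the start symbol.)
Left-factoring transforms A → αβ₁ | αβ₂ into A → αA' and A' → β₁ | β₂
(α is the longest common prefix among the alternatives). Repeat until
no nonterminal has two alternatives with a common prefix.

Round 1: T has alternatives sharing prefix '* num'. Introduce T': T → * num T'
  Add: T' → c num
  Add: T' → ε
  Add: T' → num S

Round 2: S has alternatives sharing prefix 'num'. Introduce S': S → num S'
  Add: S' → c
  Add: S' → ε

No remaining common prefixes — done.

Resulting grammar:
T → * num T'
T' → c num
T' → ε
T' → num S
T → T c
S → num S'
S' → c
S' → ε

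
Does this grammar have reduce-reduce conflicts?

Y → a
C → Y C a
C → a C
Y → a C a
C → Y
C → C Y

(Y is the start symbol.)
Augment with Y' → Y and build the canonical LR(0) collection (I0 = CLOSURE({[Y' → . Y]}), then GOTO on every symbol after a dot until no new states appear). It has 11 states:
  I0: { [Y → . a C a], [Y → . a], [Y' → . Y] }  — shift
  I1: { [Y' → Y .] }  — accept
  I2: { [C → . C Y], [C → . Y C a], [C → . Y], [C → . a C], [Y → . a C a], [Y → . a], [Y → a . C a], [Y → a .] }  — shift, reduce
  I3: { [C → C . Y], [Y → . a C a], [Y → . a], [Y → a C . a] }  — shift
  I4: { [C → . C Y], [C → . Y C a], [C → . Y], [C → . a C], [C → Y . C a], [C → Y .], [Y → . a C a], [Y → . a] }  — shift, reduce
  I5: { [C → . C Y], [C → . Y C a], [C → . Y], [C → . a C], [C → a . C], [Y → . a C a], [Y → . a], [Y → a . C a], [Y → a .] }  — shift, reduce
  I6: { [C → C . Y], [C → a C .], [Y → . a C a], [Y → . a], [Y → a C . a] }  — shift, reduce
  I7: { [C → C Y .] }  — reduce
  I8: { [C → . C Y], [C → . Y C a], [C → . Y], [C → . a C], [Y → . a C a], [Y → . a], [Y → a . C a], [Y → a .], [Y → a C a .] }  — shift, 2 reduces
  I9: { [C → C . Y], [C → Y C . a], [Y → . a C a], [Y → . a] }  — shift
  I10: { [C → . C Y], [C → . Y C a], [C → . Y], [C → . a C], [C → Y C a .], [Y → . a C a], [Y → . a], [Y → a . C a], [Y → a .] }  — shift, 2 reduces

I8 contains complete items [Y → a .], [Y → a C a .] — reduce-reduce conflict.
I10 contains complete items [C → Y C a .], [Y → a .] — reduce-reduce conflict.

Answer: Yes — I8: [Y → a .] vs [Y → a C a .]; I10: [C → Y C a .] vs [Y → a .]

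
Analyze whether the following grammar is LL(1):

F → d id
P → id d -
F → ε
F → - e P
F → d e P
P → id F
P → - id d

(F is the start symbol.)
A grammar is LL(1) if for each non-terminal N with multiple productions, the predict sets of those productions are pairwise disjoint, where PREDICT(N → α) = (FIRST(α) \ {ε}) ∪ (FOLLOW(N) if α ⇒* ε).

Relevant sets:
  FOLLOW(F) = { $ }

For F:
  PREDICT(F → d id) = { 'd' }
  PREDICT(F → ε) = { $ }
  PREDICT(F → '-' e P) = { '-' }
  PREDICT(F → d e P) = { 'd' }
For P:
  PREDICT(P → id d '-') = { 'id' }
  PREDICT(P → id F) = { 'id' }
  PREDICT(P → '-' id d) = { '-' }

Conflict found: Predict set conflict for F: { 'd' }
The grammar is NOT LL(1).

Answer: No. Predict set conflict for F: { 'd' }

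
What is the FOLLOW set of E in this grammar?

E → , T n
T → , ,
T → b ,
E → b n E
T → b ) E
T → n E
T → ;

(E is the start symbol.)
E is the start symbol, so $ ∈ FOLLOW(E).
In E → b n E: E is at the end; this adds FOLLOW(E) to itself — nothing new
In T → b ) E: E is at the end, add FOLLOW(T)
In T → n E: E is at the end, add FOLLOW(T)

The FOLLOW sets referred to above (computed the same way, to a fixed point):
  FOLLOW(T) = { 'n' }

Taking the union: FOLLOW(E) = { $, 'n' }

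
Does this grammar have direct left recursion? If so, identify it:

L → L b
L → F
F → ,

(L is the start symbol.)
Direct left recursion occurs when N → N α for some non-terminal N (the right-hand side begins with the left-hand side itself).

L → L b: LEFT RECURSIVE (starts with L)
L → F: starts with F
F → ,: starts with ','

The grammar has direct left recursion on: L.

Answer: Yes, L is left-recursive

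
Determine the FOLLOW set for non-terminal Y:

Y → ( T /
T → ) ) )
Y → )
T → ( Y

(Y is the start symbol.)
Y is the start symbol, so $ ∈ FOLLOW(Y).
In T → ( Y: Y is at the end, add FOLLOW(T)

The FOLLOW sets referred to above (computed the same way, to a fixed point):
  FOLLOW(T) = { '/' }

Taking the union: FOLLOW(Y) = { $, '/' }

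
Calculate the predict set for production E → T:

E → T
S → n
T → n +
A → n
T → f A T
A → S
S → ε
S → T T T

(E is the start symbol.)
PREDICT(E → T) = (FIRST(RHS) \ {ε}) ∪ (FOLLOW(E) if ε ∈ FIRST(RHS), i.e. RHS ⇒* ε)
FIRST(T) = { 'f', 'n' }
FIRST(T) = { 'f', 'n' }
ε ∉ FIRST(T), so FOLLOW(E) is not added.
PREDICT(E → T) = { 'f', 'n' }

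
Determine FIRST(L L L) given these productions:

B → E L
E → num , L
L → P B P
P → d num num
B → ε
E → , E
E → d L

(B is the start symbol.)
FIRST sets of the non-terminals involved (from the grammar, by fixed-point iteration):
  FIRST(L) = { 'd' }

To compute FIRST(L L L), process the symbols left to right:
Symbol L is a non-terminal. Add FIRST(L) \ {ε} = { 'd' }
L is not nullable (ε ∉ FIRST(L)), so stop here.
FIRST(L L L) = { 'd' }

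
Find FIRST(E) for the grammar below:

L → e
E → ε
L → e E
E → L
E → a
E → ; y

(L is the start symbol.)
{ ';', 'a', 'e', ε }

To compute FIRST(E), examine every production with E on the left-hand side, reading each right-hand side left to right until a non-nullable symbol is reached.

FIRST sets of the other non-terminals involved (by the same procedure, iterated to a fixed point):
  FIRST(L) = { 'e' }

From E → ε:
  - ε-production, so ε ∈ FIRST(E)
From E → L:
  - L is a non-terminal: add FIRST(L) \ {ε} = { 'e' }
    L is not nullable, so stop
From E → a:
  - a is a terminal: add 'a' and stop
From E → ; y:
  - ';' is a terminal: add ';' and stop

Collecting: FIRST(E) = { ';', 'a', 'e', ε }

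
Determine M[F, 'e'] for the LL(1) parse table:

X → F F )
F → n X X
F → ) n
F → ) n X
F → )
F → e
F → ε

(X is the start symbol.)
F → e, F → ε

To find M[F, 'e'], we find productions for F where 'e' is in the predict set (PREDICT(N → α) = (FIRST(α) \ {ε}) ∪ (FOLLOW(N) if α ⇒* ε)).

Relevant sets:
  FOLLOW(F) = { ')', 'e', 'n' }

F → n X X: PREDICT = { 'n' }
F → ) n: PREDICT = { ')' }
F → ) n X: PREDICT = { ')' }
F → ): PREDICT = { ')' }
F → e: PREDICT = { 'e' }
  'e' is in predict set, so this production goes in M[F, 'e']
F → ε: PREDICT = { ')', 'e', 'n' }
  'e' is in predict set, so this production goes in M[F, 'e']

M[F, 'e'] = F → e, F → ε  (a multiply-defined cell — the grammar is not LL(1))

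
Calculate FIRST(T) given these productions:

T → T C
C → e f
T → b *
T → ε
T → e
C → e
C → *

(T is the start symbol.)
To compute FIRST(T), examine every production with T on the left-hand side, reading each right-hand side left to right until a non-nullable symbol is reached.

FIRST sets of the other non-terminals involved (by the same procedure, iterated to a fixed point):
  FIRST(C) = { '*', 'e' }

From T → T C:
  - T is the symbol being defined: contributes nothing new
    T is nullable, so continue to the next symbol
  - C is a non-terminal: add FIRST(C) \ {ε} = { '*', 'e' }
    C is not nullable, so stop
From T → b *:
  - b is a terminal: add 'b' and stop
From T → ε:
  - ε-production, so ε ∈ FIRST(T)
From T → e:
  - e is a terminal: add 'e' and stop

Collecting: FIRST(T) = { '*', 'b', 'e', ε }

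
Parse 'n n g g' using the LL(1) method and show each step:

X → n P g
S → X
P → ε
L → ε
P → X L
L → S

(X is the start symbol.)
LL(1) parsing maintains a stack (initially the start symbol over $) and the input. At each step: if the stack top is a terminal, match it against the current input token; if it is a non-terminal N, replace it with the RHS of M[N, lookahead] (the unique production whose predict set contains the lookahead).

Stack is shown with the top on the left.

Stack        Input      Action
------------------------------
X $          n n g g $  output X → n P g
n P g $      n n g g $  match 'n'
P g $        n g g $    output P → X L
X L g $      n g g $    output X → n P g
n P g L g $  n g g $    match 'n'
P g L g $    g g $      output P → ε
g L g $      g g $      match 'g'
L g $        g $        output L → ε
g $          g $        match 'g'
$            $          accept

The string is accepted.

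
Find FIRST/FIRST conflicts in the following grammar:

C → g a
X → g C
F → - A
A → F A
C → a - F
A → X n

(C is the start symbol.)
No FIRST/FIRST conflicts.

FIRST sets of the non-terminals at (or reachable through a nullable prefix from) the front of some alternative:
  FIRST(F) = { '-' }
  FIRST(X) = { 'g' }

Productions for C:
  C → g a: FIRST = { 'g' }
  C → a - F: FIRST = { 'a' }
Productions for A:
  A → F A: FIRST = { '-' }
  A → X n: FIRST = { 'g' }
X, F have only one production, so no FIRST/FIRST conflict is possible there.

All alternatives of each non-terminal have pairwise disjoint FIRST sets.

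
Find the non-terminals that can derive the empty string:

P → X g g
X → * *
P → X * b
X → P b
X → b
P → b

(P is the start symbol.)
None

A non-terminal is nullable if it can derive ε (the empty string): either it has an ε-production, or it has a production whose right-hand side consists entirely of nullable non-terminals.

There are no ε-productions, so no non-terminal can derive ε.
No non-terminals are nullable.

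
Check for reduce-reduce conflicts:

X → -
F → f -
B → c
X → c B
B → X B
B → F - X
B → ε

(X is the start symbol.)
A reduce-reduce conflict occurs when an LR(0) state has two complete items [A → α .] and [B → β .] — both call for a reduction, and with no lookahead the parser cannot choose between them.

Augment with X' → X and build the canonical LR(0) collection (I0 = CLOSURE({[X' → . X]}), then GOTO on every symbol after a dot until no new states appear). It has 13 states:
  I0: { [X → . -], [X → . c B], [X' → . X] }  — shift
  I1: { [X → - .] }  — reduce
  I2: { [X' → X .] }  — accept
  I3: { [B → . F - X], [B → . X B], [B → . c], [B → .], [F → . f -], [X → . -], [X → . c B], [X → c . B] }  — shift, reduce
  I4: { [X → c B .] }  — reduce
  I5: { [B → F . - X] }  — shift
  I6: { [B → . F - X], [B → . X B], [B → . c], [B → .], [B → X . B], [F → . f -], [X → . -], [X → . c B] }  — shift, reduce
  I7: { [B → . F - X], [B → . X B], [B → . c], [B → .], [B → c .], [F → . f -], [X → . -], [X → . c B], [X → c . B] }  — shift, 2 reduces
  I8: { [F → f . -] }  — shift
  I9: { [F → f - .] }  — reduce
  I10: { [B → X B .] }  — reduce
  I11: { [B → F - . X], [X → . -], [X → . c B] }  — shift
  I12: { [B → F - X .] }  — reduce

I7 contains complete items [B → .], [B → c .] — reduce-reduce conflict.

Answer: Yes — I7: [B → .] vs [B → c .]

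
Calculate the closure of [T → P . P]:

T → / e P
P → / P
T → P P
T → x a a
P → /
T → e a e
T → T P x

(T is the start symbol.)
To compute CLOSURE, for each item [A → α.Bβ] where B is a non-terminal, add [B → .γ] for all productions B → γ; repeat for the newly added items until nothing changes.

Start with: [T → P . P]
  [T → P . P] has the dot before P: add [P → . / P], [P → . /]
No further items can be added.

CLOSURE = { [P → . / P], [P → . /], [T → P . P] }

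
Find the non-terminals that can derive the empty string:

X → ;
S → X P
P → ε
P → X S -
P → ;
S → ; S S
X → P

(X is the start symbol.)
ε-productions: P → ε
So P is immediately nullable.
X → P: every symbol on the right is nullable, so X is nullable too.
S → X P: every symbol on the right is nullable, so S is nullable too.
Every non-terminal is now nullable.
Nullable = { 'P', 'S', 'X' }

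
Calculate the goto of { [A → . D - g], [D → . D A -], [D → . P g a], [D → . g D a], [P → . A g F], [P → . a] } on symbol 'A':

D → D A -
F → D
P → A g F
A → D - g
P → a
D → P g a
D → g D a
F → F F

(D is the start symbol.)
GOTO(I, 'A') = CLOSURE({ [A → αX.β] : [A → α.Xβ] ∈ I, X = 'A' })

Items with dot before 'A', with the dot advanced:
  [P → . A g F] → [P → A . g F]
Closure adds nothing (no advanced item has the dot before a non-terminal).

GOTO = { [P → A . g F] }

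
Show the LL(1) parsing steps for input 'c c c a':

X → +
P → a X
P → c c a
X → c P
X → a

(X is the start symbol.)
LL(1) parsing maintains a stack (initially the start symbol over $) and the input. At each step: if the stack top is a terminal, match it against the current input token; if it is a non-terminal N, replace it with the RHS of M[N, lookahead] (the unique production whose predict set contains the lookahead).

Stack is shown with the top on the left.

Stack    Input      Action
--------------------------
X $      c c c a $  output X → c P
c P $    c c c a $  match 'c'
P $      c c a $    output P → c c a
c c a $  c c a $    match 'c'
c a $    c a $      match 'c'
a $      a $        match 'a'
$        $          accept

The string is accepted.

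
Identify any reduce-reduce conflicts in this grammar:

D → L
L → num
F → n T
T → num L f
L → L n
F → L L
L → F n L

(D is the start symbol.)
Augment with D' → D and build the canonical LR(0) collection (I0 = CLOSURE({[D' → . D]}), then GOTO on every symbol after a dot until no new states appear). It has 14 states:
  I0: { [D → . L], [D' → . D], [F → . L L], [F → . n T], [L → . F n L], [L → . L n], [L → . num] }  — shift
  I1: { [D' → D .] }  — accept
  I2: { [L → F . n L] }  — shift
  I3: { [D → L .], [F → . L L], [F → . n T], [F → L . L], [L → . F n L], [L → . L n], [L → . num], [L → L . n] }  — shift, reduce
  I4: { [F → n . T], [T → . num L f] }  — shift
  I5: { [L → num .] }  — reduce
  I6: { [F → n T .] }  — reduce
  I7: { [F → . L L], [F → . n T], [L → . F n L], [L → . L n], [L → . num], [T → num . L f] }  — shift
  I8: { [F → . L L], [F → . n T], [F → L . L], [L → . F n L], [L → . L n], [L → . num], [L → L . n], [T → num L . f] }  — shift
  I9: { [F → . L L], [F → . n T], [F → L . L], [F → L L .], [L → . F n L], [L → . L n], [L → . num], [L → L . n] }  — shift, reduce
  I10: { [T → num L f .] }  — reduce
  I11: { [F → n . T], [L → L n .], [T → . num L f] }  — shift, reduce
  I12: { [F → . L L], [F → . n T], [L → . F n L], [L → . L n], [L → . num], [L → F n . L] }  — shift
  I13: { [F → . L L], [F → . n T], [F → L . L], [L → . F n L], [L → . L n], [L → . num], [L → F n L .], [L → L . n] }  — shift, reduce

No state contains more than one complete item.

Answer: No reduce-reduce conflicts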